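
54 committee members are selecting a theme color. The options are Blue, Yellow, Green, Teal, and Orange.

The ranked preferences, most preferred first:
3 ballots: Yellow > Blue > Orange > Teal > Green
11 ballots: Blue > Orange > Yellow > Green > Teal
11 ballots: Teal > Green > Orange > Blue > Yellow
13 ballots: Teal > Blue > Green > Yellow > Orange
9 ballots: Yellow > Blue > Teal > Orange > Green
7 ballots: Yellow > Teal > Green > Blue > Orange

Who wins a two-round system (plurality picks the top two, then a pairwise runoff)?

Round 1 first-place votes: Blue 11, Yellow 19, Green 0, Teal 24, Orange 0. Teal and Yellow advance.
Runoff: Teal is ranked above Yellow on 24 ballots, Yellow above Teal on 30.

Yellow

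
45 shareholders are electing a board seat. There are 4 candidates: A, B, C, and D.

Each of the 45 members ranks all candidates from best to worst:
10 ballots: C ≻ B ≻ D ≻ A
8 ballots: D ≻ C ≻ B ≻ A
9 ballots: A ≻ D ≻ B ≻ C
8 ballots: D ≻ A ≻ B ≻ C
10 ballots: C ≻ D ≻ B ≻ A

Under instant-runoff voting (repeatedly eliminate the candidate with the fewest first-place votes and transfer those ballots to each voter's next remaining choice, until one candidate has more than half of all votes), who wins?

Round 1: A 9, B 0, C 20, D 16. B eliminated.
Round 2: A 9, C 20, D 16. A eliminated.
Round 3: C 20, D 25. D has a majority (≥23).

D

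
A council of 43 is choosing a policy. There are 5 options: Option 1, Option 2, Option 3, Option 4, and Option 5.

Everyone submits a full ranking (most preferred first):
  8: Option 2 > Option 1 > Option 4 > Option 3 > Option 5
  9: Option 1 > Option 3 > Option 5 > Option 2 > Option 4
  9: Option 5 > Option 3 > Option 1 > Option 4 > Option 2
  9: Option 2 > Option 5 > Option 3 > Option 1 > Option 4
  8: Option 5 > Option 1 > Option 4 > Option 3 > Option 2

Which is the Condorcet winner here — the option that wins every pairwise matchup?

Option 5

Option 5 vs Option 1: 26–17
Option 5 vs Option 2: 26–17
Option 5 vs Option 3: 26–17
Option 5 vs Option 4: 35–8
Option 5 beats every other option.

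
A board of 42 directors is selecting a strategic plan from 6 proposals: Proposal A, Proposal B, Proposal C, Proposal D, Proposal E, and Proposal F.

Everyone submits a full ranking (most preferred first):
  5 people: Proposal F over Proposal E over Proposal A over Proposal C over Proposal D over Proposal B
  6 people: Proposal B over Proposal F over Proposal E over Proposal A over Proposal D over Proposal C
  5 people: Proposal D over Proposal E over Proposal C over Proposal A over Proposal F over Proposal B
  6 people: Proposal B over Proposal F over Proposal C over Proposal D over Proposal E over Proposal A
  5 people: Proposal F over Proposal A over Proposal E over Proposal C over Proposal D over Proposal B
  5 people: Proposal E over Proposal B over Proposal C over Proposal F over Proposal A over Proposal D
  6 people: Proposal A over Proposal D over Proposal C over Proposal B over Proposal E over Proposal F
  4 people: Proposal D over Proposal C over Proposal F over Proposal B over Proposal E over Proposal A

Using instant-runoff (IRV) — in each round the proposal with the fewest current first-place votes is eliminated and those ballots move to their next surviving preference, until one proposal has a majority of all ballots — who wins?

Round 1: Proposal A 6, Proposal B 12, Proposal C 0, Proposal D 9, Proposal E 5, Proposal F 10. Proposal C eliminated.
Round 2: Proposal A 6, Proposal B 12, Proposal D 9, Proposal E 5, Proposal F 10. Proposal E eliminated.
Round 3: Proposal A 6, Proposal B 17, Proposal D 9, Proposal F 10. Proposal A eliminated.
Round 4: Proposal B 17, Proposal D 15, Proposal F 10. Proposal F eliminated.
Round 5: Proposal B 17, Proposal D 25. Proposal D has a majority (≥22).

Proposal D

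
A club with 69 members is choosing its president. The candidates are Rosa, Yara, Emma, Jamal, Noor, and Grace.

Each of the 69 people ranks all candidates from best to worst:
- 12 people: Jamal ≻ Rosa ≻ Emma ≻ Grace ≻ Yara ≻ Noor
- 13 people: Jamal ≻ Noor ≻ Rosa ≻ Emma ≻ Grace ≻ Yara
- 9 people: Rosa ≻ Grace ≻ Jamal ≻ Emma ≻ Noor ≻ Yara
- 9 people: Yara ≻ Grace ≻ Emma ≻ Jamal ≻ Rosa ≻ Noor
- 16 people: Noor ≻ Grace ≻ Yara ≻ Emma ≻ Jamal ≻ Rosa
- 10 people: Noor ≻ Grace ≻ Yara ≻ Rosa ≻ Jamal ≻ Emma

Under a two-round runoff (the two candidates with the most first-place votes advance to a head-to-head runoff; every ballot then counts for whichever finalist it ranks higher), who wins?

Jamal

Round 1 first-place votes: Rosa 9, Yara 9, Emma 0, Jamal 25, Noor 26, Grace 0. Noor and Jamal advance.
Runoff: Noor is ranked above Jamal on 26 ballots, Jamal above Noor on 43.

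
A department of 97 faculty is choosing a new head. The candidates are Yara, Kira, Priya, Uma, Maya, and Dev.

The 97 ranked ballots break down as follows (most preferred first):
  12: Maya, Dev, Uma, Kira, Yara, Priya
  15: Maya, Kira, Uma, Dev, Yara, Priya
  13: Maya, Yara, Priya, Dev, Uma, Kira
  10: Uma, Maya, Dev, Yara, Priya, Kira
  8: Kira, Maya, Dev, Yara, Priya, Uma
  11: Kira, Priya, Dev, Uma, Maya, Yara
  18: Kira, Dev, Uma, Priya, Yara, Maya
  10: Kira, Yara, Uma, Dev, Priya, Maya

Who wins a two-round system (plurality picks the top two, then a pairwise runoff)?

Round 1 first-place votes: Yara 0, Kira 47, Priya 0, Uma 10, Maya 40, Dev 0. Kira and Maya advance.
Runoff: Kira is ranked above Maya on 47 ballots, Maya above Kira on 50.

Maya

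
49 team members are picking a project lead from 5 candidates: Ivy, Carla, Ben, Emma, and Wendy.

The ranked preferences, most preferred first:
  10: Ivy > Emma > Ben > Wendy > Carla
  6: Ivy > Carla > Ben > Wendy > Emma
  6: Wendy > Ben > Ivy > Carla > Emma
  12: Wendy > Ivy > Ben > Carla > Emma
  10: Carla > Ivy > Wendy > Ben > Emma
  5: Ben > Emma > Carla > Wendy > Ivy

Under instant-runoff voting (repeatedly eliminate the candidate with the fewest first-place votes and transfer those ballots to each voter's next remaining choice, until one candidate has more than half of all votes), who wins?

Ivy

Round 1: Ivy 16, Carla 10, Ben 5, Emma 0, Wendy 18. Emma eliminated.
Round 2: Ivy 16, Carla 10, Ben 5, Wendy 18. Ben eliminated.
Round 3: Ivy 16, Carla 15, Wendy 18. Carla eliminated.
Round 4: Ivy 26, Wendy 23. Ivy has a majority (≥25).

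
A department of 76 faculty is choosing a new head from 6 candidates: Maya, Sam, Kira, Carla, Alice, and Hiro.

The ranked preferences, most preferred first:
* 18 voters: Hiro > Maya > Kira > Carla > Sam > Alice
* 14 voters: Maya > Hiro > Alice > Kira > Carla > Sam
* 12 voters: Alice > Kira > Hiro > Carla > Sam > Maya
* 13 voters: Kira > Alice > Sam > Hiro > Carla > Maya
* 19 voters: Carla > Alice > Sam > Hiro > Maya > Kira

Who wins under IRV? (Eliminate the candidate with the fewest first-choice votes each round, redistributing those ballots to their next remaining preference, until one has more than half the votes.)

Round 1: Maya 14, Sam 0, Kira 13, Carla 19, Alice 12, Hiro 18. Sam eliminated.
Round 2: Maya 14, Kira 13, Carla 19, Alice 12, Hiro 18. Alice eliminated.
Round 3: Maya 14, Kira 25, Carla 19, Hiro 18. Maya eliminated.
Round 4: Kira 25, Carla 19, Hiro 32. Carla eliminated.
Round 5: Kira 25, Hiro 51. Hiro has a majority (≥39).

Hiro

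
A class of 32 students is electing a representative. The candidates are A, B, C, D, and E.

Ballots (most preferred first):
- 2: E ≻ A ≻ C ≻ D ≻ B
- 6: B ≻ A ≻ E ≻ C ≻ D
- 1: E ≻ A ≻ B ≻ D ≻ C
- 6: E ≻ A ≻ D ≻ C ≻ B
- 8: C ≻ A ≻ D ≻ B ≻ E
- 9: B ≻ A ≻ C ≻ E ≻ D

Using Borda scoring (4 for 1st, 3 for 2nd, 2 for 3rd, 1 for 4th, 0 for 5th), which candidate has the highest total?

A: 2×3 + 6×3 + 1×3 + 6×3 + 8×3 + 9×3 = 96
B: 2×0 + 6×4 + 1×2 + 6×0 + 8×1 + 9×4 = 70
C: 2×2 + 6×1 + 1×0 + 6×1 + 8×4 + 9×2 = 66
D: 2×1 + 6×0 + 1×1 + 6×2 + 8×2 + 9×0 = 31
E: 2×4 + 6×2 + 1×4 + 6×4 + 8×0 + 9×1 = 57

A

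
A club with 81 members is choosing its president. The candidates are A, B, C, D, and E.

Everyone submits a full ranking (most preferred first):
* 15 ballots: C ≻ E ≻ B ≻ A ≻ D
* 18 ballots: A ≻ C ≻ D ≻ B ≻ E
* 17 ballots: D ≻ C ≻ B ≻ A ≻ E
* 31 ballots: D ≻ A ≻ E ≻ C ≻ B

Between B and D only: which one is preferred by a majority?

B is ranked above D on 15 ballots; D above B on 66.

D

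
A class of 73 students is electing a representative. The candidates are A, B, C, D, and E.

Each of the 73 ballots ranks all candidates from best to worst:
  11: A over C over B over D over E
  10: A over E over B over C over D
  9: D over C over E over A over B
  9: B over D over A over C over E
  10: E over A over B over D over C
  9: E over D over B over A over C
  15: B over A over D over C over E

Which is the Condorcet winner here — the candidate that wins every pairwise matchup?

A

A vs B: 40–33
A vs C: 64–9
A vs D: 46–27
A vs E: 45–28
A beats every other candidate.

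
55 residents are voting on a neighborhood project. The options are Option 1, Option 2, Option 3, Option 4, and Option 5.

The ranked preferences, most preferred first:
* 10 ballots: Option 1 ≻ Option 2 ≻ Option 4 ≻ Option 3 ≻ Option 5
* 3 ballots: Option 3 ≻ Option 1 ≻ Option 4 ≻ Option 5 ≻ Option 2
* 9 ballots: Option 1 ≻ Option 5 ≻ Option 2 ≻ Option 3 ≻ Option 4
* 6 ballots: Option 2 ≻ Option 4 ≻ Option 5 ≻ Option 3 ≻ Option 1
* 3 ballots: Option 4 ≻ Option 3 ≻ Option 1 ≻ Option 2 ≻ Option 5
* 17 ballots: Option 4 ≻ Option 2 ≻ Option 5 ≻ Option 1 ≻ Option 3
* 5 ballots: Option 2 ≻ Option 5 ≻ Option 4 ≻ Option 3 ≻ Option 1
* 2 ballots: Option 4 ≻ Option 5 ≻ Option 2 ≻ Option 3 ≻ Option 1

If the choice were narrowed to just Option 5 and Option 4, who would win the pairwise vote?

Option 5 is ranked above Option 4 on 14 ballots; Option 4 above Option 5 on 41.

Option 4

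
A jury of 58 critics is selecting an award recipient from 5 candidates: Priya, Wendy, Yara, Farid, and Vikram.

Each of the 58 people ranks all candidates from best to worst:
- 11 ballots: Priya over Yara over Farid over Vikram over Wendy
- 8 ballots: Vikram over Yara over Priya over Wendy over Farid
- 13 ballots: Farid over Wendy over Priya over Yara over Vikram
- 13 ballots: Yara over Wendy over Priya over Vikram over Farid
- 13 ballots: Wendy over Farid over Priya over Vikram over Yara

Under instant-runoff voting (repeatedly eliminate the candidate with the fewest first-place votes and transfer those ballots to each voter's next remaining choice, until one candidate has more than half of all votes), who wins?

Yara

Round 1: Priya 11, Wendy 13, Yara 13, Farid 13, Vikram 8. Vikram eliminated.
Round 2: Priya 11, Wendy 13, Yara 21, Farid 13. Priya eliminated.
Round 3: Wendy 13, Yara 32, Farid 13. Yara has a majority (≥30).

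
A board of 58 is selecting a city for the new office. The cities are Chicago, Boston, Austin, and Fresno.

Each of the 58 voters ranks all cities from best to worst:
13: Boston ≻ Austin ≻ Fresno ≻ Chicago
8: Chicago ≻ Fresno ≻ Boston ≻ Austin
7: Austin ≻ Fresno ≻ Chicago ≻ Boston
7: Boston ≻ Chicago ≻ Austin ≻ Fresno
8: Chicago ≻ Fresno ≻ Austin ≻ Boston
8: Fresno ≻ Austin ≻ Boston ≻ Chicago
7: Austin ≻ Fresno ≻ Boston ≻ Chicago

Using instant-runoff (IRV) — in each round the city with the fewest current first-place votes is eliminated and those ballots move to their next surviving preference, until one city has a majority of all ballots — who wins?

Round 1: Chicago 16, Boston 20, Austin 14, Fresno 8. Fresno eliminated.
Round 2: Chicago 16, Boston 20, Austin 22. Chicago eliminated.
Round 3: Boston 28, Austin 30. Austin has a majority (≥30).

Austin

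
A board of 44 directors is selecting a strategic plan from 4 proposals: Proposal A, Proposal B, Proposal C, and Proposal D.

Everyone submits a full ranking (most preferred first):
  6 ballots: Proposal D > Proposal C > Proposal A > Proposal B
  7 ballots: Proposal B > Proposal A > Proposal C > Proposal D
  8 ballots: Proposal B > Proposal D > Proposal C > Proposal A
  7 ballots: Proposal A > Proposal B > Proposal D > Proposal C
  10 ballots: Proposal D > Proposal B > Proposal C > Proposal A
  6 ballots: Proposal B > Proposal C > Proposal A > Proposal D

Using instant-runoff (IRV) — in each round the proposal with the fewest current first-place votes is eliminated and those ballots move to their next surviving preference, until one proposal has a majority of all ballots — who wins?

Round 1: Proposal A 7, Proposal B 21, Proposal C 0, Proposal D 16. Proposal C eliminated.
Round 2: Proposal A 7, Proposal B 21, Proposal D 16. Proposal A eliminated.
Round 3: Proposal B 28, Proposal D 16. Proposal B has a majority (≥23).

Proposal B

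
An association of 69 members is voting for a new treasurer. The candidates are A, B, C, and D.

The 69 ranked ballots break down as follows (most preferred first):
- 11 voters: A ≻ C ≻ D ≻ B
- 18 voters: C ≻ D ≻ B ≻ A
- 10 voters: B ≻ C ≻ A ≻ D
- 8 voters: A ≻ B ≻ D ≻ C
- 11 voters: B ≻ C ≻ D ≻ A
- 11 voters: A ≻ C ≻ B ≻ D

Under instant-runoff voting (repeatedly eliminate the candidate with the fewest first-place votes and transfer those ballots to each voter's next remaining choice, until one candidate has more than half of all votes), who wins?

Round 1: A 30, B 21, C 18, D 0. D eliminated.
Round 2: A 30, B 21, C 18. C eliminated.
Round 3: A 30, B 39. B has a majority (≥35).

B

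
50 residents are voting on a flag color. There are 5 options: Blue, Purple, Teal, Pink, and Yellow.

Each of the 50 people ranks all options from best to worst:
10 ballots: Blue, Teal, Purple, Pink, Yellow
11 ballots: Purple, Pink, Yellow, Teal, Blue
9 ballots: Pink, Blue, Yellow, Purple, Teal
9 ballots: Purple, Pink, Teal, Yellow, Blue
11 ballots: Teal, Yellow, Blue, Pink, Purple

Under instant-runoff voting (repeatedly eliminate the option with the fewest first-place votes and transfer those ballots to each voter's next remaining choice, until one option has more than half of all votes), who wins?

Round 1: Blue 10, Purple 20, Teal 11, Pink 9, Yellow 0. Yellow eliminated.
Round 2: Blue 10, Purple 20, Teal 11, Pink 9. Pink eliminated.
Round 3: Blue 19, Purple 20, Teal 11. Teal eliminated.
Round 4: Blue 30, Purple 20. Blue has a majority (≥26).

Blue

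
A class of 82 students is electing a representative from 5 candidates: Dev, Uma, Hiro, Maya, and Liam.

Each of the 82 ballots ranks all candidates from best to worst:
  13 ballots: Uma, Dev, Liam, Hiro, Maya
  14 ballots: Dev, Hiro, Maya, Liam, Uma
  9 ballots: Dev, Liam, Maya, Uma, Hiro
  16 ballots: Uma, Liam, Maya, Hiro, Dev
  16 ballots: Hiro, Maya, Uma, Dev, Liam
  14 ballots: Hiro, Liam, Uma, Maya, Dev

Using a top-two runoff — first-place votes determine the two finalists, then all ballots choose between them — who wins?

Hiro

Round 1 first-place votes: Dev 23, Uma 29, Hiro 30, Maya 0, Liam 0. Hiro and Uma advance.
Runoff: Hiro is ranked above Uma on 44 ballots, Uma above Hiro on 38.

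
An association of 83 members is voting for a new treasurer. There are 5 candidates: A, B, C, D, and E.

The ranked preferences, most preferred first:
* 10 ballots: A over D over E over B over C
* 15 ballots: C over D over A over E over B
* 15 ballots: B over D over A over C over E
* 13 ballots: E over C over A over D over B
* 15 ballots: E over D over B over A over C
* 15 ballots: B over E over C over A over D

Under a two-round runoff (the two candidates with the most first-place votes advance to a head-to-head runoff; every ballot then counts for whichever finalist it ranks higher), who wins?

Round 1 first-place votes: A 10, B 30, C 15, D 0, E 28. B and E advance.
Runoff: B is ranked above E on 30 ballots, E above B on 53.

E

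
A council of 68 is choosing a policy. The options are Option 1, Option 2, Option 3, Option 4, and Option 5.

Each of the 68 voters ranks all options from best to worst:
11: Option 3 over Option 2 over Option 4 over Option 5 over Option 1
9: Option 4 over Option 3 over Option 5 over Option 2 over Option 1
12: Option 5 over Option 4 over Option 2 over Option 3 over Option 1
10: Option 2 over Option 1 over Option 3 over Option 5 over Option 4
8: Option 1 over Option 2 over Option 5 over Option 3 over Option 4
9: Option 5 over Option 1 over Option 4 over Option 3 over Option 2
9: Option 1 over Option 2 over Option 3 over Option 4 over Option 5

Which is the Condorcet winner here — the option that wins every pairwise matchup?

Option 2

Option 2 vs Option 1: 42–26
Option 2 vs Option 3: 39–29
Option 2 vs Option 4: 38–30
Option 2 vs Option 5: 38–30
Option 2 beats every other option.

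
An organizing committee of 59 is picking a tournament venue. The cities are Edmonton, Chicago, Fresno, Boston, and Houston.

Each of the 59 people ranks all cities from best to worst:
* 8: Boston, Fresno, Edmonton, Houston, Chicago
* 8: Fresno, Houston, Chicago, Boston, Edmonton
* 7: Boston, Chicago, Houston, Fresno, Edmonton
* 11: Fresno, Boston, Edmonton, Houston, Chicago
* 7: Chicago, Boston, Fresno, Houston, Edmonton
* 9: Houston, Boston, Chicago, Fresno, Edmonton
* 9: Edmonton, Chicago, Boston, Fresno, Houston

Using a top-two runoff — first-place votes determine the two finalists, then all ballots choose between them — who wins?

Round 1 first-place votes: Edmonton 9, Chicago 7, Fresno 19, Boston 15, Houston 9. Fresno and Boston advance.
Runoff: Fresno is ranked above Boston on 19 ballots, Boston above Fresno on 40.

Boston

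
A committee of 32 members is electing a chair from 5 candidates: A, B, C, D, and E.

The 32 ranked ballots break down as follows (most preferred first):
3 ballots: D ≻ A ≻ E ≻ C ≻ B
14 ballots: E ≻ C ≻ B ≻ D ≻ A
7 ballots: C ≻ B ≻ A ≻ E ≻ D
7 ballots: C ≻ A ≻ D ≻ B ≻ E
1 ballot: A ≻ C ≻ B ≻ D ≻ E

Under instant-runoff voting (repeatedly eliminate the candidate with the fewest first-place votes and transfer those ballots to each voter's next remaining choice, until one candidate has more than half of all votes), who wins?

E

Round 1: A 1, B 0, C 14, D 3, E 14. B eliminated.
Round 2: A 1, C 14, D 3, E 14. A eliminated.
Round 3: C 15, D 3, E 14. D eliminated.
Round 4: C 15, E 17. E has a majority (≥17).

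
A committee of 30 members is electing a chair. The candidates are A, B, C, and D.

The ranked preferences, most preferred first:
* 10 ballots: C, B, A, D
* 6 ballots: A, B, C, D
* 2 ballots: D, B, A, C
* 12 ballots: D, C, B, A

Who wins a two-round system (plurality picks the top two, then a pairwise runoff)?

Round 1 first-place votes: A 6, B 0, C 10, D 14. D and C advance.
Runoff: D is ranked above C on 14 ballots, C above D on 16.

C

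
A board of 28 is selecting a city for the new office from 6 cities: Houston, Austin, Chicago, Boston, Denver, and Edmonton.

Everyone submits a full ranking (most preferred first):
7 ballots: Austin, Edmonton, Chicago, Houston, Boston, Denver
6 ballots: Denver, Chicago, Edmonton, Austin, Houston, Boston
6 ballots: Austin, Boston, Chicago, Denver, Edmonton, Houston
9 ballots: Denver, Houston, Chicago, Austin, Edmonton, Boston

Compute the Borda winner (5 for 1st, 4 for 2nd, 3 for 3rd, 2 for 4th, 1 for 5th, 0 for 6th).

Austin

Houston: 7×2 + 6×1 + 6×0 + 9×4 = 56
Austin: 7×5 + 6×2 + 6×5 + 9×2 = 95
Chicago: 7×3 + 6×4 + 6×3 + 9×3 = 90
Boston: 7×1 + 6×0 + 6×4 + 9×0 = 31
Denver: 7×0 + 6×5 + 6×2 + 9×5 = 87
Edmonton: 7×4 + 6×3 + 6×1 + 9×1 = 61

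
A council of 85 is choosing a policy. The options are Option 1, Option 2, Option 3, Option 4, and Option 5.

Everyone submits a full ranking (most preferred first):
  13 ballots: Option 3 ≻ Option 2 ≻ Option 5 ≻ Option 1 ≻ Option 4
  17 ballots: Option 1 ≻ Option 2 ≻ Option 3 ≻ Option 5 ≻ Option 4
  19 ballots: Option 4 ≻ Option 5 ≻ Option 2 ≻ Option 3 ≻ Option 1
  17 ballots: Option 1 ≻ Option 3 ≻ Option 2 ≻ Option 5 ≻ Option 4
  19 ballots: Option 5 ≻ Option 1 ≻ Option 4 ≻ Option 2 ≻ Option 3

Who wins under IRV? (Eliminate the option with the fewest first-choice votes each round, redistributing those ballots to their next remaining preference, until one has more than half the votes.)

Round 1: Option 1 34, Option 2 0, Option 3 13, Option 4 19, Option 5 19. Option 2 eliminated.
Round 2: Option 1 34, Option 3 13, Option 4 19, Option 5 19. Option 3 eliminated.
Round 3: Option 1 34, Option 4 19, Option 5 32. Option 4 eliminated.
Round 4: Option 1 34, Option 5 51. Option 5 has a majority (≥43).

Option 5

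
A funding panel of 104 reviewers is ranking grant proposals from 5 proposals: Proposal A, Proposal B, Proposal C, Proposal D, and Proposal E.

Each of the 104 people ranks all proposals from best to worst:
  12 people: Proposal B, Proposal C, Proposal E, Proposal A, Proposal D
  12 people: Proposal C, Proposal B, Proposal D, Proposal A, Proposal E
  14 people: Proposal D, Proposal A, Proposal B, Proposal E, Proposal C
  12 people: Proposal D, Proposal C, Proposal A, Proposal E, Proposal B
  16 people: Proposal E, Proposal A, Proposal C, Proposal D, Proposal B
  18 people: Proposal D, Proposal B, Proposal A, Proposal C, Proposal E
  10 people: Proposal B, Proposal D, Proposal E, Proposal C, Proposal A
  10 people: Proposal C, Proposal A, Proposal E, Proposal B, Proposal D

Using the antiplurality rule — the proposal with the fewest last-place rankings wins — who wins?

Last-place votes: Proposal A 10, Proposal B 28, Proposal C 14, Proposal D 22, Proposal E 30.

Proposal A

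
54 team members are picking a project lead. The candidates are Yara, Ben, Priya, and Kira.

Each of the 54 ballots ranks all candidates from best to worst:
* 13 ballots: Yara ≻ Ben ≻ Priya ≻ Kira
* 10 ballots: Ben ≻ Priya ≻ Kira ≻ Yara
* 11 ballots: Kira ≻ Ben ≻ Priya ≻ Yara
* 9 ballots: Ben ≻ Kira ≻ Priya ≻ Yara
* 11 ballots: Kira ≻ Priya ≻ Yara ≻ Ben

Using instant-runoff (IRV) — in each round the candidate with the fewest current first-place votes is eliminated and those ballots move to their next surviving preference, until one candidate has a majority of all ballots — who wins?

Round 1: Yara 13, Ben 19, Priya 0, Kira 22. Priya eliminated.
Round 2: Yara 13, Ben 19, Kira 22. Yara eliminated.
Round 3: Ben 32, Kira 22. Ben has a majority (≥28).

Ben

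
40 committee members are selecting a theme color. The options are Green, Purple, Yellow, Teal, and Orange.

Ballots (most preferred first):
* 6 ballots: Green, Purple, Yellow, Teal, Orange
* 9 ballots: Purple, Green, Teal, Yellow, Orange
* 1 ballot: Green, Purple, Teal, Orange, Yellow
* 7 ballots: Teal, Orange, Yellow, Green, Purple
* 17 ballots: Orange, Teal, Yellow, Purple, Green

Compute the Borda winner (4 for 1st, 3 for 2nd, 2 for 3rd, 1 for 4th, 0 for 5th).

Green: 6×4 + 9×3 + 1×4 + 7×1 + 17×0 = 62
Purple: 6×3 + 9×4 + 1×3 + 7×0 + 17×1 = 74
Yellow: 6×2 + 9×1 + 1×0 + 7×2 + 17×2 = 69
Teal: 6×1 + 9×2 + 1×2 + 7×4 + 17×3 = 105
Orange: 6×0 + 9×0 + 1×1 + 7×3 + 17×4 = 90

Teal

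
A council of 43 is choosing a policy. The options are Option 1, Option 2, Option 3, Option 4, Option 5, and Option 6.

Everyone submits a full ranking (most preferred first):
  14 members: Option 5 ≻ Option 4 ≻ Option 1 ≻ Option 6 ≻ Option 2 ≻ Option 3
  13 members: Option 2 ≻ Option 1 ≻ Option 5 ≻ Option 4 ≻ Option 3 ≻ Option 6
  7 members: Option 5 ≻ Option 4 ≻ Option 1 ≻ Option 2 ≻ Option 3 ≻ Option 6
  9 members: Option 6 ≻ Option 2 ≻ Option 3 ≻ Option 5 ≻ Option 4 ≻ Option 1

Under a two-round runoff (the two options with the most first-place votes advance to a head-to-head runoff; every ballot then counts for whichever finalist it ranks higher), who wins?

Option 2

Round 1 first-place votes: Option 1 0, Option 2 13, Option 3 0, Option 4 0, Option 5 21, Option 6 9. Option 5 and Option 2 advance.
Runoff: Option 5 is ranked above Option 2 on 21 ballots, Option 2 above Option 5 on 22.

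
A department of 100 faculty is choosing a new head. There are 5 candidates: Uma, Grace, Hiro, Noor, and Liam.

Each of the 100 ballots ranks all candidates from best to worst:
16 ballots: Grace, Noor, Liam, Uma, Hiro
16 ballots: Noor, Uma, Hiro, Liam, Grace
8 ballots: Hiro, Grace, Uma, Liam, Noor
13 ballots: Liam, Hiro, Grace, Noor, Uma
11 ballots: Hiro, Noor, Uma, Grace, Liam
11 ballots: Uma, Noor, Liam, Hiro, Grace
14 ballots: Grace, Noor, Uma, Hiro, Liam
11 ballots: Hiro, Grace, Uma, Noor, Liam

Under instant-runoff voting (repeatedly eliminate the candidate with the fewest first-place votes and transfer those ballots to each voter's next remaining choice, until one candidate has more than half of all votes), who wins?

Hiro

Round 1: Uma 11, Grace 30, Hiro 30, Noor 16, Liam 13. Uma eliminated.
Round 2: Grace 30, Hiro 30, Noor 27, Liam 13. Liam eliminated.
Round 3: Grace 30, Hiro 43, Noor 27. Noor eliminated.
Round 4: Grace 30, Hiro 70. Hiro has a majority (≥51).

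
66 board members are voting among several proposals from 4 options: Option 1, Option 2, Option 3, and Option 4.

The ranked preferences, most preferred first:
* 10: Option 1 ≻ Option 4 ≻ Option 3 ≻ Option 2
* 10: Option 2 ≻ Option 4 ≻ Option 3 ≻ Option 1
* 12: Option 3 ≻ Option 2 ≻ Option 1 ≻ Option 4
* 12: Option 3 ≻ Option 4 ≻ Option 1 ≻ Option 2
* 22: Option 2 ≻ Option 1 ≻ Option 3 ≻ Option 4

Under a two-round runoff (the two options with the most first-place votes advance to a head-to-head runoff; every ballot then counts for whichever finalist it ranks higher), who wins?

Option 3

Round 1 first-place votes: Option 1 10, Option 2 32, Option 3 24, Option 4 0. Option 2 and Option 3 advance.
Runoff: Option 2 is ranked above Option 3 on 32 ballots, Option 3 above Option 2 on 34.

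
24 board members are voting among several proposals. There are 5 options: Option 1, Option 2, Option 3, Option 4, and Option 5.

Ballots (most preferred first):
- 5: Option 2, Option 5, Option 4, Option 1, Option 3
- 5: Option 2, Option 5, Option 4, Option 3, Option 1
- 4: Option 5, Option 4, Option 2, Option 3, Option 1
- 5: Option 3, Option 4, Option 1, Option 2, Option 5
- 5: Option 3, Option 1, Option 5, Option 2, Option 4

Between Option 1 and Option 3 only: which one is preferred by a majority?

Option 3

Option 1 is ranked above Option 3 on 5 ballots; Option 3 above Option 1 on 19.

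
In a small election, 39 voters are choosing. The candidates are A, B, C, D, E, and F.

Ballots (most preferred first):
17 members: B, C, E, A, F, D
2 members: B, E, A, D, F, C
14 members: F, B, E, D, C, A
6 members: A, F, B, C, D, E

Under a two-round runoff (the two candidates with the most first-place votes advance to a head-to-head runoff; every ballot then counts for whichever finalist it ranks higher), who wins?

F

Round 1 first-place votes: A 6, B 19, C 0, D 0, E 0, F 14. B and F advance.
Runoff: B is ranked above F on 19 ballots, F above B on 20.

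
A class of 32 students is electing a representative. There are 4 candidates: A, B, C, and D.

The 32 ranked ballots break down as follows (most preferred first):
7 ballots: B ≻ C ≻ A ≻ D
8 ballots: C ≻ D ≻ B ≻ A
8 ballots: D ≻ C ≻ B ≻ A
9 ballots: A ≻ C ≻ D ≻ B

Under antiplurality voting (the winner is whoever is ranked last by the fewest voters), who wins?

C

Last-place votes: A 16, B 9, C 0, D 7.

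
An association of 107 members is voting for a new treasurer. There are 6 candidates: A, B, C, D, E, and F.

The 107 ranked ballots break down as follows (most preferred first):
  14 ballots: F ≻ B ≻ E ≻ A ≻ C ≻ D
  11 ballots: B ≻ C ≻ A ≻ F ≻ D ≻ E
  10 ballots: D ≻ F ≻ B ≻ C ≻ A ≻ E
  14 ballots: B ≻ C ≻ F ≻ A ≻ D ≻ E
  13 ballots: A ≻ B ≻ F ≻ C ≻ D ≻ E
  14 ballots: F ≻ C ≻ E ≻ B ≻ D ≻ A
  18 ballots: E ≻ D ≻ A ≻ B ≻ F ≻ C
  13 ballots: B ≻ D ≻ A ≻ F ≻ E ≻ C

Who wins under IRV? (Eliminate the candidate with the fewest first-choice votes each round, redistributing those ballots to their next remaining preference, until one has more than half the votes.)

B

Round 1: A 13, B 38, C 0, D 10, E 18, F 28. C eliminated.
Round 2: A 13, B 38, D 10, E 18, F 28. D eliminated.
Round 3: A 13, B 38, E 18, F 38. A eliminated.
Round 4: B 51, E 18, F 38. E eliminated.
Round 5: B 69, F 38. B has a majority (≥54).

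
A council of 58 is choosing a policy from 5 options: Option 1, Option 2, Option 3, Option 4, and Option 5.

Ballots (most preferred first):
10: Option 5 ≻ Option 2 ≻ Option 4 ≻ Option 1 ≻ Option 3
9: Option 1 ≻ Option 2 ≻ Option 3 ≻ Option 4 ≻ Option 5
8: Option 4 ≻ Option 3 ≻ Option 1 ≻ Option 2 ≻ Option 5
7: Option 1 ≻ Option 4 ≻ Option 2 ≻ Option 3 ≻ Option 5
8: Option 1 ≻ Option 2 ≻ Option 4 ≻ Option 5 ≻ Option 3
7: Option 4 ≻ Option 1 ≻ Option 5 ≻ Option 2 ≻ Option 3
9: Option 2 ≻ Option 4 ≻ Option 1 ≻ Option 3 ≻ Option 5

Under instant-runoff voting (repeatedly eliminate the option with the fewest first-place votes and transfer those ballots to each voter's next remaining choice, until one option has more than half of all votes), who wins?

Round 1: Option 1 24, Option 2 9, Option 3 0, Option 4 15, Option 5 10. Option 3 eliminated.
Round 2: Option 1 24, Option 2 9, Option 4 15, Option 5 10. Option 2 eliminated.
Round 3: Option 1 24, Option 4 24, Option 5 10. Option 5 eliminated.
Round 4: Option 1 24, Option 4 34. Option 4 has a majority (≥30).

Option 4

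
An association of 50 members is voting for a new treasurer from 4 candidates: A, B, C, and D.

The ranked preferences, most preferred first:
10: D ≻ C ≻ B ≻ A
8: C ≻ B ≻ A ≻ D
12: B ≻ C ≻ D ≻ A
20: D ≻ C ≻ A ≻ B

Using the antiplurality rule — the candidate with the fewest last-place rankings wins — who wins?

C

Last-place votes: A 22, B 20, C 0, D 8.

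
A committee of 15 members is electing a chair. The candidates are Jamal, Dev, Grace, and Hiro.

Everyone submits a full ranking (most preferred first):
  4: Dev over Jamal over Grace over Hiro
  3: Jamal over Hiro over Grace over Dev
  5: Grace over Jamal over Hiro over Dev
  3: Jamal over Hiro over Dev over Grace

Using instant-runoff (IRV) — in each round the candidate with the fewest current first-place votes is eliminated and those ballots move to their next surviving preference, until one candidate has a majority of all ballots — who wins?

Round 1: Jamal 6, Dev 4, Grace 5, Hiro 0. Hiro eliminated.
Round 2: Jamal 6, Dev 4, Grace 5. Dev eliminated.
Round 3: Jamal 10, Grace 5. Jamal has a majority (≥8).

Jamal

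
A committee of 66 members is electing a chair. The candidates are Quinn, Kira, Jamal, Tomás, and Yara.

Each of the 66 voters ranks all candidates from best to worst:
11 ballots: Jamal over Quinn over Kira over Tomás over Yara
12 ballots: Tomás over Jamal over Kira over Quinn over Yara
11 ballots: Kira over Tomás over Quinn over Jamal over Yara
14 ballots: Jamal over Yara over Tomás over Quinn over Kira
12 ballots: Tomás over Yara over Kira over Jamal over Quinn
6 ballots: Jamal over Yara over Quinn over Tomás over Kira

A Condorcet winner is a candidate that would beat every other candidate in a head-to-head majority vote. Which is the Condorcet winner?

Tomás vs Quinn: 49–17
Tomás vs Kira: 44–22
Tomás vs Jamal: 35–31
Tomás vs Yara: 46–20
Tomás beats every other candidate.

Tomás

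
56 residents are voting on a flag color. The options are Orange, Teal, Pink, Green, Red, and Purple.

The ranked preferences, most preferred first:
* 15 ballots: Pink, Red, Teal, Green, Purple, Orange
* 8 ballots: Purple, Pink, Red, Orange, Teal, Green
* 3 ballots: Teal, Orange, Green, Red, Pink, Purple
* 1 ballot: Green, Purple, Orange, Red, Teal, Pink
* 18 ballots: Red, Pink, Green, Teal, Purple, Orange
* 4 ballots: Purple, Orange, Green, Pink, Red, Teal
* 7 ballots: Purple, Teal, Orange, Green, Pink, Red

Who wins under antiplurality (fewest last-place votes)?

Pink

Last-place votes: Orange 33, Teal 4, Pink 1, Green 8, Red 7, Purple 3.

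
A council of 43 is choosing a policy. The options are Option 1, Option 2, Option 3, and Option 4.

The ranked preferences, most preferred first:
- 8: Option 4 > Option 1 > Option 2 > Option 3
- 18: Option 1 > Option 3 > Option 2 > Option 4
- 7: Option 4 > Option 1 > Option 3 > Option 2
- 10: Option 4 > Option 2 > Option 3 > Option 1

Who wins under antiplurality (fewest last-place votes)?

Last-place votes: Option 1 10, Option 2 7, Option 3 8, Option 4 18.

Option 2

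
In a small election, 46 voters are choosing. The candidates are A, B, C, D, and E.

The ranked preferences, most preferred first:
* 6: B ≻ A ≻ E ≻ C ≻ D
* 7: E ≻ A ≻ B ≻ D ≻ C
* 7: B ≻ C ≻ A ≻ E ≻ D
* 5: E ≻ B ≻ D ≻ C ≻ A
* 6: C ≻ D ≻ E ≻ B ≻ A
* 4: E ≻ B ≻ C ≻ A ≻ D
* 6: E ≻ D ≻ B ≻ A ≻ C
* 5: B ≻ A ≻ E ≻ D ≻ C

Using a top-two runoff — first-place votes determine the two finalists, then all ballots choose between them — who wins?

Round 1 first-place votes: A 0, B 18, C 6, D 0, E 22. E and B advance.
Runoff: E is ranked above B on 28 ballots, B above E on 18.

E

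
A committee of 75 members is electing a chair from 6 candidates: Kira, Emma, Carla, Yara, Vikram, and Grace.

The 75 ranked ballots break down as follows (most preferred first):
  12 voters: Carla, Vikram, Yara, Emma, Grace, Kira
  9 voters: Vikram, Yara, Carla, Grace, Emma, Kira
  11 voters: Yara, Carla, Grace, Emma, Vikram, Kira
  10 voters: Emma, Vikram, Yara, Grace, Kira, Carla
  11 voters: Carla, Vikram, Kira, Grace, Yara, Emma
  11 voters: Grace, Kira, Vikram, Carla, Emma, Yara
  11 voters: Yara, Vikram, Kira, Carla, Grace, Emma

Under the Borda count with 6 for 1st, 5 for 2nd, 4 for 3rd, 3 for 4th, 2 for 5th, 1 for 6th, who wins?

Vikram

Kira: 12×1 + 9×1 + 11×1 + 10×2 + 11×4 + 11×5 + 11×4 = 195
Emma: 12×3 + 9×2 + 11×3 + 10×6 + 11×1 + 11×2 + 11×1 = 191
Carla: 12×6 + 9×4 + 11×5 + 10×1 + 11×6 + 11×3 + 11×3 = 305
Yara: 12×4 + 9×5 + 11×6 + 10×4 + 11×2 + 11×1 + 11×6 = 298
Vikram: 12×5 + 9×6 + 11×2 + 10×5 + 11×5 + 11×4 + 11×5 = 340
Grace: 12×2 + 9×3 + 11×4 + 10×3 + 11×3 + 11×6 + 11×2 = 246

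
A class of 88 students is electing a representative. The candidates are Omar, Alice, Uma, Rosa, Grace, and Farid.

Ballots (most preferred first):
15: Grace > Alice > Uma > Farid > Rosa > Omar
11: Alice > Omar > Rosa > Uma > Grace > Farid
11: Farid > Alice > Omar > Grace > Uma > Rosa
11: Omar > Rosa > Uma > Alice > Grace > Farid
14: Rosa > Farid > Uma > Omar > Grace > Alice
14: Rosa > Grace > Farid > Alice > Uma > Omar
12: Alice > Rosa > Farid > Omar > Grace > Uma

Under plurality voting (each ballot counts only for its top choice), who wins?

Rosa

First-place votes: Omar 11, Alice 23, Uma 0, Rosa 28, Grace 15, Farid 11.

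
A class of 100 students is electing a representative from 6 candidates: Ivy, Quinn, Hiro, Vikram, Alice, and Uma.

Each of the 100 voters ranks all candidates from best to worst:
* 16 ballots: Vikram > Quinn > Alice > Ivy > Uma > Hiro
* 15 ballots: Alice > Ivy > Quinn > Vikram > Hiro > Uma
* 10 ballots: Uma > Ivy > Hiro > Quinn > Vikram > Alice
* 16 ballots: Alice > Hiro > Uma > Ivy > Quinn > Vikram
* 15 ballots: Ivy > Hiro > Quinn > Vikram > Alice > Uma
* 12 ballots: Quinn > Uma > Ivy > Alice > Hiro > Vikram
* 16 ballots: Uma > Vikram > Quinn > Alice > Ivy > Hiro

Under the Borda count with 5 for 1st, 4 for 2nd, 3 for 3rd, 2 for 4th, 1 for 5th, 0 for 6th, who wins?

Quinn

Ivy: 16×2 + 15×4 + 10×4 + 16×2 + 15×5 + 12×3 + 16×1 = 291
Quinn: 16×4 + 15×3 + 10×2 + 16×1 + 15×3 + 12×5 + 16×3 = 298
Hiro: 16×0 + 15×1 + 10×3 + 16×4 + 15×4 + 12×1 + 16×0 = 181
Vikram: 16×5 + 15×2 + 10×1 + 16×0 + 15×2 + 12×0 + 16×4 = 214
Alice: 16×3 + 15×5 + 10×0 + 16×5 + 15×1 + 12×2 + 16×2 = 274
Uma: 16×1 + 15×0 + 10×5 + 16×3 + 15×0 + 12×4 + 16×5 = 242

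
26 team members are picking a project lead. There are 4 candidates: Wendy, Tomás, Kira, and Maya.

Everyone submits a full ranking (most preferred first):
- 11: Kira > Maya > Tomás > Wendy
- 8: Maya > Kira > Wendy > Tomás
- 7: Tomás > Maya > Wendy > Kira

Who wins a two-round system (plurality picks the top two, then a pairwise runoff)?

Maya

Round 1 first-place votes: Wendy 0, Tomás 7, Kira 11, Maya 8. Kira and Maya advance.
Runoff: Kira is ranked above Maya on 11 ballots, Maya above Kira on 15.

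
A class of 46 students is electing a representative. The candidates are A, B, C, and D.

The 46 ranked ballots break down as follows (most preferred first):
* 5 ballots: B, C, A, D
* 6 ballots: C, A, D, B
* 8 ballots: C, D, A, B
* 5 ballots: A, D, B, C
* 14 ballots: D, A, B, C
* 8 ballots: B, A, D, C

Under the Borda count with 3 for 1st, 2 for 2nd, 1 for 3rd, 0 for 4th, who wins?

A

A: 5×1 + 6×2 + 8×1 + 5×3 + 14×2 + 8×2 = 84
B: 5×3 + 6×0 + 8×0 + 5×1 + 14×1 + 8×3 = 58
C: 5×2 + 6×3 + 8×3 + 5×0 + 14×0 + 8×0 = 52
D: 5×0 + 6×1 + 8×2 + 5×2 + 14×3 + 8×1 = 82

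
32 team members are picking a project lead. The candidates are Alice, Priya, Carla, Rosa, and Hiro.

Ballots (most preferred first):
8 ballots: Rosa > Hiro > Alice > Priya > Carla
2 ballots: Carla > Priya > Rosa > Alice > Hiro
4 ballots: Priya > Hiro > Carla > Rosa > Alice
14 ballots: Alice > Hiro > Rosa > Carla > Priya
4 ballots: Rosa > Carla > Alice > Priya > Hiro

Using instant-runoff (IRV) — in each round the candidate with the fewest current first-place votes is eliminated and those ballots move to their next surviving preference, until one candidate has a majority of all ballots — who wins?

Round 1: Alice 14, Priya 4, Carla 2, Rosa 12, Hiro 0. Hiro eliminated.
Round 2: Alice 14, Priya 4, Carla 2, Rosa 12. Carla eliminated.
Round 3: Alice 14, Priya 6, Rosa 12. Priya eliminated.
Round 4: Alice 14, Rosa 18. Rosa has a majority (≥17).

Rosa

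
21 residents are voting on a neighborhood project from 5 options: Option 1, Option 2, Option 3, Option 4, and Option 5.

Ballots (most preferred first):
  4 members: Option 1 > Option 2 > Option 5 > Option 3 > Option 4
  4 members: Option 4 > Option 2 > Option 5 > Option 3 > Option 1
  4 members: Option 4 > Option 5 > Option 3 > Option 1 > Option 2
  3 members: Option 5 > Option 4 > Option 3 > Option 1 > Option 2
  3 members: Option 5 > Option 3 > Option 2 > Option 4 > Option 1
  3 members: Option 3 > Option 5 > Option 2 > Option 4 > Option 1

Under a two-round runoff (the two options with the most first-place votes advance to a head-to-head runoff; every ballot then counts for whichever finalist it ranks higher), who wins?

Round 1 first-place votes: Option 1 4, Option 2 0, Option 3 3, Option 4 8, Option 5 6. Option 4 and Option 5 advance.
Runoff: Option 4 is ranked above Option 5 on 8 ballots, Option 5 above Option 4 on 13.

Option 5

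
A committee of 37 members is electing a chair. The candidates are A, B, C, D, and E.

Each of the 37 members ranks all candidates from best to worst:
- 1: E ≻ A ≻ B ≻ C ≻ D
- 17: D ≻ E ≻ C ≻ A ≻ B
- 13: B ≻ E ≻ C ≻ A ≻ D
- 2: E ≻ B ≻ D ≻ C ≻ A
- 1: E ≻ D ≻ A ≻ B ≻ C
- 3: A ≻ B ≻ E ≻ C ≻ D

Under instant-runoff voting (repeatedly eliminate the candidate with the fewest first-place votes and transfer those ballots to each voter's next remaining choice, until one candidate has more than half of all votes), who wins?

Round 1: A 3, B 13, C 0, D 17, E 4. C eliminated.
Round 2: A 3, B 13, D 17, E 4. A eliminated.
Round 3: B 16, D 17, E 4. E eliminated.
Round 4: B 19, D 18. B has a majority (≥19).

B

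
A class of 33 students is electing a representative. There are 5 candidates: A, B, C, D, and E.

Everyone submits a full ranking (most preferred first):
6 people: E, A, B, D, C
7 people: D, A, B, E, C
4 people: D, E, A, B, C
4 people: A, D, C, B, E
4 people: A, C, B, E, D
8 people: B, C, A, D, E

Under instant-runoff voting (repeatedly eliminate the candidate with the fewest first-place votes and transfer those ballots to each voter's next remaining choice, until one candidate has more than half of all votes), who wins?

Round 1: A 8, B 8, C 0, D 11, E 6. C eliminated.
Round 2: A 8, B 8, D 11, E 6. E eliminated.
Round 3: A 14, B 8, D 11. B eliminated.
Round 4: A 22, D 11. A has a majority (≥17).

A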